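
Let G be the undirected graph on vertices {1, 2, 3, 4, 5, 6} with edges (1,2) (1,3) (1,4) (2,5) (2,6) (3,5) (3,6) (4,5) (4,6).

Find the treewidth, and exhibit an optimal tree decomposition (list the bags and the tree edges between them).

The largest bag has 4 vertices, giving width 3; this decomposition certifies tw(G) ≤ 3. For the lower bound: the 4 vertex sets {3,6}, {1,4}, {2}, {5} are disjoint, each induces a connected subgraph, and every pair is joined by at least one edge of G. Contracting each set to a single vertex therefore yields K_{4} as a minor, and since treewidth is minor-monotone, tw(G) ≥ tw(K_{4}) = 3. The upper and lower bounds meet at 3, so that is the treewidth.

Treewidth 3.
One optimal decomposition is:
Bags: B1 = {2, 3, 4, 6}  B2 = {1, 2, 3, 4}  B3 = {2, 3, 4, 5}
Tree: B1–B2, B2–B3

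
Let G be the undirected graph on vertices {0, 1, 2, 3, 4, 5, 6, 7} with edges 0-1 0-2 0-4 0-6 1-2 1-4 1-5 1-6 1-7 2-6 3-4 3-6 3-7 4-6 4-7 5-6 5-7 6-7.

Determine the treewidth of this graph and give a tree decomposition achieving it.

Treewidth 3.
One optimal decomposition is:
Bags: B1 = {0, 1, 4, 6}  B2 = {1, 4, 6, 7}  B3 = {1, 5, 6, 7}  B4 = {0, 1, 2, 6}  B5 = {3, 4, 6, 7}
Tree: B1–B2, B2–B3, B1–B4, B2–B5

Each bag holds 4 vertices, so the decomposition has width 3, which upper-bounds the treewidth. On the other hand G contains the 4-clique {0, 1, 2, 6}. A clique must lie in a single bag of any decomposition, so no decomposition can have width below 3. Hence tw(G) = 3 exactly.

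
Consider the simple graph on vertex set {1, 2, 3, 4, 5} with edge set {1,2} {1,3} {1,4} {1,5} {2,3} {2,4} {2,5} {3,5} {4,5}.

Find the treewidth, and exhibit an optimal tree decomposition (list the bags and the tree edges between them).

The largest bag has 4 vertices, giving width 3; this decomposition certifies tw(G) ≤ 3. For the lower bound, the 4 vertices {1, 2, 3, 5} are pairwise adjacent, and any tree decomposition puts a clique entirely inside one bag — forcing width ≥ 3. Combining the bounds, tw(G) = 3.

Treewidth 3.
One such decomposition:
Bags: B1 = {1, 2, 3, 5}  B2 = {1, 2, 4, 5}
Tree: B1–B2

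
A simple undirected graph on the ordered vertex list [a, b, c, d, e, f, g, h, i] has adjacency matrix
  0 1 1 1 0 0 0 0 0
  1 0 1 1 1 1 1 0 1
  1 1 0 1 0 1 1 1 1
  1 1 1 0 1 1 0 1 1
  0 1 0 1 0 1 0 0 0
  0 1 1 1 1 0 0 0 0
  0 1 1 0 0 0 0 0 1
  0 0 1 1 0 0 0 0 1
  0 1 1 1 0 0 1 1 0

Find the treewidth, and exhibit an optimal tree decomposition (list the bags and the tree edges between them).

Treewidth 3.
One such decomposition:
Bags: B1 = {c, d, h, i}  B2 = {b, c, d, i}  B3 = {b, c, g, i}  B4 = {b, c, d, f}  B5 = {b, d, e, f}  B6 = {a, b, c, d}
Tree: B1–B2, B2–B3, B2–B4, B4–B5, B4–B6

Every bag has size at most 4, so the width is 4 − 1 = 3 and tw(G) ≤ 3. For the lower bound, the 4 vertices {c, d, h, i} are pairwise adjacent, and any tree decomposition puts a clique entirely inside one bag — forcing width ≥ 3. The upper and lower bounds meet at 3, so that is the treewidth.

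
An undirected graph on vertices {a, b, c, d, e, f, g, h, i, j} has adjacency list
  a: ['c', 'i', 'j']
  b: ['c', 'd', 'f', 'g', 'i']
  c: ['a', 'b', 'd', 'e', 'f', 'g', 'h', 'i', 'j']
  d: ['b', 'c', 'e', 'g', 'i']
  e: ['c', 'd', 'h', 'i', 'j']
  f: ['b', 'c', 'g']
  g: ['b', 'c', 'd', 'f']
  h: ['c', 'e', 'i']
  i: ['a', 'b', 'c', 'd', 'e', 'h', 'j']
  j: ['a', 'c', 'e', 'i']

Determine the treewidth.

A width-3 tree decomposition is:
Bags: B1 = {b, c, d, i}  B2 = {c, d, e, i}  B3 = {b, c, d, g}  B4 = {c, e, h, i}  B5 = {b, c, f, g}  B6 = {c, e, i, j}  B7 = {a, c, i, j}
Tree: B1–B2, B1–B3, B2–B4, B3–B5, B4–B6, B6–B7
Each bag holds 4 vertices, so the decomposition has width 3, which upper-bounds the treewidth. On the other hand G contains the 4-clique {b, c, d, g}. A clique must lie in a single bag of any decomposition, so no decomposition can have width below 3. Therefore the treewidth is 3.

3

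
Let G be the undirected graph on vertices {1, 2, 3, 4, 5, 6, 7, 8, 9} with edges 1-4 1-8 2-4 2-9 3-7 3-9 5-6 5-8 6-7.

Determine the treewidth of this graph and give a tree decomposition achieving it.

Every bag has size at most 3, so the width is 3 − 1 = 2 and tw(G) ≤ 2. For the lower bound, G contains the cycle 1–4–2–9–3–7–6–5–8–1, so G is not a forest; only forests have treewidth ≤ 1, hence tw(G) ≥ 2. Therefore the treewidth is 2.

Treewidth 2.
Bags: B1 = {1, 2, 4}  B2 = {1, 2, 9}  B3 = {1, 3, 9}  B4 = {1, 3, 7}  B5 = {1, 6, 7}  B6 = {1, 5, 6}  B7 = {1, 5, 8}
Tree: B1–B2, B2–B3, B3–B4, B4–B5, B5–B6, B6–B7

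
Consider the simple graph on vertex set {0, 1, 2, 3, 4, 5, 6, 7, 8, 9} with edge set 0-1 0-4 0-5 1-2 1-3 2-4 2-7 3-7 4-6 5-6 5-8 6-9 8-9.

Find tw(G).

2

A width-2 tree decomposition is:
Bags: B1 = {1, 3, 7}  B2 = {1, 2, 7}  B3 = {0, 1, 2}  B4 = {0, 2, 4}  B5 = {0, 4, 5}  B6 = {4, 5, 6}  B7 = {5, 6, 8}  B8 = {6, 8, 9}
Tree: B1–B2, B2–B3, B3–B4, B4–B5, B5–B6, B6–B7, B7–B8
Every bag has size at most 3, so the width is 3 − 1 = 2 and tw(G) ≤ 2. The edges 3–7–2–1–3 form a cycle, so G is not a tree and its treewidth is at least 2. Hence tw(G) = 2 exactly.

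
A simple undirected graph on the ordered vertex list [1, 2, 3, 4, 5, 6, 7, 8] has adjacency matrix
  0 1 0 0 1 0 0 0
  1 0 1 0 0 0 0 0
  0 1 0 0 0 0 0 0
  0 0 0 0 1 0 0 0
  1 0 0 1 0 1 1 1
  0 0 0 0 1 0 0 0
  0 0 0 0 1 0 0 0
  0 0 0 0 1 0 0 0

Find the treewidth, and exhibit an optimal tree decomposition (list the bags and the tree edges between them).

Treewidth 1.
One optimal decomposition is:
Bags: B1 = {5, 6}  B2 = {1, 5}  B3 = {5, 8}  B4 = {1, 2}  B5 = {4, 5}  B6 = {2, 3}  B7 = {5, 7}
Tree: B1–B2, B2–B3, B2–B4, B1–B5, B4–B6, B1–B7

Every bag has size at most 2, so the width is 2 − 1 = 1 and tw(G) ≤ 1. Since G has at least one edge (e.g. 6–5), it is not an edgeless graph, so tw(G) ≥ 1. Therefore the treewidth is 1.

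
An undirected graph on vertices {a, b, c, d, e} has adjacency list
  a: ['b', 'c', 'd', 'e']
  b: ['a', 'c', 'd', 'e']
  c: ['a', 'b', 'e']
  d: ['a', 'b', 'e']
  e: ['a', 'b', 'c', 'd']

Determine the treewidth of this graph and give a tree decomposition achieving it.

Treewidth 3.
Bags: B1 = {a, b, c, e}  B2 = {a, b, d, e}
Tree: B1–B2

Every bag has size at most 4, so the width is 4 − 1 = 3 and tw(G) ≤ 3. On the other hand G contains the 4-clique {a, b, d, e}. A clique must lie in a single bag of any decomposition, so no decomposition can have width below 3. Combining the bounds, tw(G) = 3.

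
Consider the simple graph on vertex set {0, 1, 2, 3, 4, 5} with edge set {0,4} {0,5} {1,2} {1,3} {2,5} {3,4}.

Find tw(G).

2

A width-2 tree decomposition is:
Bags: B1 = {1, 3, 4}  B2 = {0, 1, 4}  B3 = {0, 1, 5}  B4 = {1, 2, 5}
Tree: B1–B2, B2–B3, B3–B4
Every bag has size at most 3, so the width is 3 − 1 = 2 and tw(G) ≤ 2. The edges 1–3–4–0–5–2–1 form a cycle, so G is not a tree and its treewidth is at least 2. Hence tw(G) = 2 exactly.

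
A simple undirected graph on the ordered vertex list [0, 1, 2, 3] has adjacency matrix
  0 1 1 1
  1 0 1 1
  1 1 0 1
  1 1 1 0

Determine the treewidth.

A width-3 tree decomposition is:
Bags: B1 = {0, 1, 2, 3}
Tree: (single bag)
With just one bag of size 4, the width is 4 − 1 = 3, so tw(G) ≤ 3. For the lower bound, the 4 vertices {0, 1, 2, 3} are pairwise adjacent, and any tree decomposition puts a clique entirely inside one bag — forcing width ≥ 3. Combining the bounds, tw(G) = 3.

3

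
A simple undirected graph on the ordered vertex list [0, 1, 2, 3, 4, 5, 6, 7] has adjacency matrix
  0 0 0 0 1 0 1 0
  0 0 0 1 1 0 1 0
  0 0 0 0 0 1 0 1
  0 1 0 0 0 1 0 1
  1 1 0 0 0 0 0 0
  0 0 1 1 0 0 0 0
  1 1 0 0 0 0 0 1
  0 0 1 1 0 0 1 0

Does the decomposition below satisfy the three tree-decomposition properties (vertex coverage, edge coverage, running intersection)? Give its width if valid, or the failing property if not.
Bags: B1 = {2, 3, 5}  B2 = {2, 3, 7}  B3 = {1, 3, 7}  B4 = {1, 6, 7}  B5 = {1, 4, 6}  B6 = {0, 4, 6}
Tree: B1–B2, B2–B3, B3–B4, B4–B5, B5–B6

Yes; width 2.

Vertex coverage: the bags together contain {0, 1, 2, 3, 4, 5, 6, 7}, the full vertex set. Edge coverage: each edge of G has both endpoints in at least one bag. Running intersection: for every vertex, the bags containing it form a connected subtree. All three properties hold, so this is a valid tree decomposition of width max|bag| − 1 = 2, and hence tw(G) ≤ 2.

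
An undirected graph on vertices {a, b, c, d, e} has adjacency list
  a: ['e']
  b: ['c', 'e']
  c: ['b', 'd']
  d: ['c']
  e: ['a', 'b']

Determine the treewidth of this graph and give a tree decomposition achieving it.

Treewidth 1.
One optimal decomposition is:
Bags: B1 = {a, e}  B2 = {b, e}  B3 = {b, c}  B4 = {c, d}
Tree: B1–B2, B2–B3, B3–B4

Every bag has size at most 2, so the width is 2 − 1 = 1 and tw(G) ≤ 1. Any graph with an edge has treewidth ≥ 1, and G has the edge a–e. The upper and lower bounds meet at 1, so that is the treewidth.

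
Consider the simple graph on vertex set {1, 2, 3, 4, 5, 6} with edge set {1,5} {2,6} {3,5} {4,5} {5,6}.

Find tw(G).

1

A width-1 tree decomposition is:
Bags: B1 = {3, 5}  B2 = {1, 5}  B3 = {5, 6}  B4 = {4, 5}  B5 = {2, 6}
Tree: B1–B2, B1–B3, B2–B4, B3–B5
The largest bag has 2 vertices, giving width 1; this decomposition certifies tw(G) ≤ 1. Since G has at least one edge (e.g. 3–5), it is not an edgeless graph, so tw(G) ≥ 1. Hence tw(G) = 1 exactly.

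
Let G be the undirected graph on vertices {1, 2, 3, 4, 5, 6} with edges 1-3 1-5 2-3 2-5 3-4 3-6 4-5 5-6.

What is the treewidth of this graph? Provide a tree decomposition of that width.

The largest bag has 3 vertices, giving width 2; this decomposition certifies tw(G) ≤ 2. The edges 1–3–6–5–1 form a cycle, so G is not a tree and its treewidth is at least 2. Combining the bounds, tw(G) = 2.

Treewidth 2.
One optimal decomposition is:
Bags: B1 = {1, 3, 5}  B2 = {3, 5, 6}  B3 = {2, 3, 5}  B4 = {3, 4, 5}
Tree: B1–B2, B2–B3, B3–B4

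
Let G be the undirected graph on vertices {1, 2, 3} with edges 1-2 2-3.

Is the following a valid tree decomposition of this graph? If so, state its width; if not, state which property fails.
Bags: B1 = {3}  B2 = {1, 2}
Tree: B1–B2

A tree decomposition must satisfy three properties: every vertex lies in some bag; for every edge, both endpoints lie together in some bag; and for every vertex, the bags containing it form a connected subtree. Here edge (2,3) lies in no bag, so the decomposition is invalid.

No — edge (2,3) lies in no bag.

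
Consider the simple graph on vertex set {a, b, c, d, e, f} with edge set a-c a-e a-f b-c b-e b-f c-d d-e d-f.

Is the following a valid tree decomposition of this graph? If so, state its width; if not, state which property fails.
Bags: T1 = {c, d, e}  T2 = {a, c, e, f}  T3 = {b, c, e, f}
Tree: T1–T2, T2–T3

No — edge (f,d) lies in no bag.

A tree decomposition must satisfy three properties: every vertex lies in some bag; for every edge, both endpoints lie together in some bag; and for every vertex, the bags containing it form a connected subtree. Here edge (f,d) lies in no bag, so the decomposition is invalid.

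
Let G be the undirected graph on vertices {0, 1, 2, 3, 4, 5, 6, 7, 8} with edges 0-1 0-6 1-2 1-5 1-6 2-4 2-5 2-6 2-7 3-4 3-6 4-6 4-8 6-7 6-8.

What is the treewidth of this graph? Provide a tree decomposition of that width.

Treewidth 2.
One such decomposition:
Bags: B1 = {4, 6, 8}  B2 = {2, 4, 6}  B3 = {2, 6, 7}  B4 = {1, 2, 6}  B5 = {3, 4, 6}  B6 = {0, 1, 6}  B7 = {1, 2, 5}
Tree: B1–B2, B2–B3, B2–B4, B2–B5, B4–B6, B4–B7

Every bag has size at most 3, so the width is 3 − 1 = 2 and tw(G) ≤ 2. Conversely, {1, 2, 5} is a clique of size 3, and the vertices of any clique must share a bag in every tree decomposition; so some bag has ≥ 3 vertices and tw(G) ≥ 2. The upper and lower bounds meet at 2, so that is the treewidth.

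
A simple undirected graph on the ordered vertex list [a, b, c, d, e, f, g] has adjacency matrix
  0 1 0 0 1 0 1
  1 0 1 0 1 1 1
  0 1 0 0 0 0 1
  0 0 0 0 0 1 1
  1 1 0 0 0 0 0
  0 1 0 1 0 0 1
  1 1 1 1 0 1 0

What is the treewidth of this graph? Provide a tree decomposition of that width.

Treewidth 2.
Bags: B1 = {b, f, g}  B2 = {b, c, g}  B3 = {a, b, g}  B4 = {d, f, g}  B5 = {a, b, e}
Tree: B1–B2, B2–B3, B1–B4, B3–B5

The largest bag has 3 vertices, giving width 2; this decomposition certifies tw(G) ≤ 2. Conversely, {d, f, g} is a clique of size 3, and the vertices of any clique must share a bag in every tree decomposition; so some bag has ≥ 3 vertices and tw(G) ≥ 2. The upper and lower bounds meet at 2, so that is the treewidth.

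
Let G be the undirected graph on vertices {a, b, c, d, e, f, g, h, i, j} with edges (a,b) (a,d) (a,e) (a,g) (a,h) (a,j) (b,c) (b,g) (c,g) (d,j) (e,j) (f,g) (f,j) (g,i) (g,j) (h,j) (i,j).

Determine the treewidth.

A width-2 tree decomposition is:
Bags: B1 = {a, g, j}  B2 = {f, g, j}  B3 = {a, b, g}  B4 = {a, d, j}  B5 = {a, h, j}  B6 = {g, i, j}  B7 = {a, e, j}  B8 = {b, c, g}
Tree: B1–B2, B1–B3, B1–B4, B1–B5, B1–B6, B4–B7, B3–B8
Every bag has size at most 3, so the width is 3 − 1 = 2 and tw(G) ≤ 2. For the lower bound, the 3 vertices {a, d, j} are pairwise adjacent, and any tree decomposition puts a clique entirely inside one bag — forcing width ≥ 2. Combining the bounds, tw(G) = 2.

2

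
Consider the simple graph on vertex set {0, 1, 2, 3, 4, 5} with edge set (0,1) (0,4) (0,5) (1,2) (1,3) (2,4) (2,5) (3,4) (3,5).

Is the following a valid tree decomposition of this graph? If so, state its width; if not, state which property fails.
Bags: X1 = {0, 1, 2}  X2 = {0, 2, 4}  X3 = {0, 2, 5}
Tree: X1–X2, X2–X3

A tree decomposition must satisfy three properties: every vertex lies in some bag; for every edge, both endpoints lie together in some bag; and for every vertex, the bags containing it form a connected subtree. Here vertex 3 appears in no bag, so the decomposition is invalid.

No — vertex 3 appears in no bag.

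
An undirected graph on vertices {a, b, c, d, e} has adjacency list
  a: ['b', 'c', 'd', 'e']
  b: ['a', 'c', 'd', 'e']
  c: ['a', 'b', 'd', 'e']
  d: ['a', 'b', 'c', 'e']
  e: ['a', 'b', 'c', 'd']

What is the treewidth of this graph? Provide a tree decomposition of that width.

With just one bag of size 5, the width is 5 − 1 = 4, so tw(G) ≤ 4. For the lower bound, the 5 vertices {a, b, c, d, e} are pairwise adjacent, and any tree decomposition puts a clique entirely inside one bag — forcing width ≥ 4. Therefore the treewidth is 4.

Treewidth 4.
Bags: B1 = {a, b, c, d, e}
Tree: (single bag)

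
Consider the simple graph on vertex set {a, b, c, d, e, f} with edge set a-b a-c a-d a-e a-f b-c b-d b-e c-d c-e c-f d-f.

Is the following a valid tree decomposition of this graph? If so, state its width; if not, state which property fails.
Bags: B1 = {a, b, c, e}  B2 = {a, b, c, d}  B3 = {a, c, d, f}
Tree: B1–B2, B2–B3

Every vertex of G appears in some bag (union = {a, b, c, d, e, f}); every edge is covered by a bag; and for each vertex v the set of bags containing v is connected in the bag tree. The decomposition is therefore valid. The largest bag has 4 vertices, so the width is 3.

Yes; width 3.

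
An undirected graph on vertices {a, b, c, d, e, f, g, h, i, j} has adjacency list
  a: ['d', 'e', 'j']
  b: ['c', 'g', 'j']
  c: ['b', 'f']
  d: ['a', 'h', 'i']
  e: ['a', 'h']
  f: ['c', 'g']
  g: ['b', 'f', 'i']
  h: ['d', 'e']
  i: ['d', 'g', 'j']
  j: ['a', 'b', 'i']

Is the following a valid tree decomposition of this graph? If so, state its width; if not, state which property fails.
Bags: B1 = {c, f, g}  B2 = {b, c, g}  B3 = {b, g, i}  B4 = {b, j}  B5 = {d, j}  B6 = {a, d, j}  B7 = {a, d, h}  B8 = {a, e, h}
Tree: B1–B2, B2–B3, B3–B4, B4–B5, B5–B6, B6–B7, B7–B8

A tree decomposition must satisfy three properties: every vertex lies in some bag; for every edge, both endpoints lie together in some bag; and for every vertex, the bags containing it form a connected subtree. Here edge (i,j) lies in no bag, so the decomposition is invalid.

No — edge (i,j) lies in no bag.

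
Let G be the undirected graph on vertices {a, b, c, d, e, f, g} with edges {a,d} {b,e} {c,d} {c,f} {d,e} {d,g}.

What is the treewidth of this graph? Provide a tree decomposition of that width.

The largest bag has 2 vertices, giving width 1; this decomposition certifies tw(G) ≤ 1. Since G has at least one edge (e.g. d–c), it is not an edgeless graph, so tw(G) ≥ 1. Therefore the treewidth is 1.

Treewidth 1.
Bags: B1 = {c, d}  B2 = {d, e}  B3 = {a, d}  B4 = {b, e}  B5 = {d, g}  B6 = {c, f}
Tree: B1–B2, B2–B3, B2–B4, B1–B5, B1–B6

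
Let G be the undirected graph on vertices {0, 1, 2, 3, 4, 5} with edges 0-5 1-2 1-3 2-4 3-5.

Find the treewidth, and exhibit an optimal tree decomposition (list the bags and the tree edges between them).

Every bag has size at most 2, so the width is 2 − 1 = 1 and tw(G) ≤ 1. Since G has at least one edge (e.g. 0–5), it is not an edgeless graph, so tw(G) ≥ 1. Hence tw(G) = 1 exactly.

Treewidth 1.
One such decomposition:
Bags: B1 = {0, 5}  B2 = {3, 5}  B3 = {1, 3}  B4 = {1, 2}  B5 = {2, 4}
Tree: B1–B2, B2–B3, B3–B4, B4–B5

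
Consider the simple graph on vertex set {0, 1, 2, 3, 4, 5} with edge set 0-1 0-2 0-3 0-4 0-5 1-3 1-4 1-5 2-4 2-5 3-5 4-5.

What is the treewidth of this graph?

A width-3 tree decomposition is:
Bags: B1 = {0, 1, 4, 5}  B2 = {0, 1, 3, 5}  B3 = {0, 2, 4, 5}
Tree: B1–B2, B1–B3
Each bag holds 4 vertices, so the decomposition has width 3, which upper-bounds the treewidth. For the lower bound, the 4 vertices {0, 1, 3, 5} are pairwise adjacent, and any tree decomposition puts a clique entirely inside one bag — forcing width ≥ 3. The upper and lower bounds meet at 3, so that is the treewidth.

3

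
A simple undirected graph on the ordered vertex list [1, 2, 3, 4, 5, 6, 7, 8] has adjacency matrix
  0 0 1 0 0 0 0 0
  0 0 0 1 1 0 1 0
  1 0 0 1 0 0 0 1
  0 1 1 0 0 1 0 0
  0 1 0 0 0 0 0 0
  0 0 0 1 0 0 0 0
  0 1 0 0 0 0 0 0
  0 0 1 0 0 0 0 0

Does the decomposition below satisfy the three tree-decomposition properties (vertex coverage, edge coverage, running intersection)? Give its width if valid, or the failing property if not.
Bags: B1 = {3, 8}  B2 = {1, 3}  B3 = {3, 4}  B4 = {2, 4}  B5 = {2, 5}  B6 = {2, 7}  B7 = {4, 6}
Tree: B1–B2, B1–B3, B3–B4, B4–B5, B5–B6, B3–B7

Yes; width 1.

Vertex coverage: the bags together contain {1, 2, 3, 4, 5, 6, 7, 8}, the full vertex set. Edge coverage: each edge of G has both endpoints in at least one bag. Running intersection: for every vertex, the bags containing it form a connected subtree. All three properties hold, so this is a valid tree decomposition of width max|bag| − 1 = 1, and hence tw(G) ≤ 1.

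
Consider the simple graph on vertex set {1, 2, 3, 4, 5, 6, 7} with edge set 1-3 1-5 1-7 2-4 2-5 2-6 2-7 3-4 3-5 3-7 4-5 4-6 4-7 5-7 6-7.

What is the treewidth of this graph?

3

A width-3 tree decomposition is:
Bags: B1 = {2, 4, 5, 7}  B2 = {3, 4, 5, 7}  B3 = {2, 4, 6, 7}  B4 = {1, 3, 5, 7}
Tree: B1–B2, B1–B3, B2–B4
Every bag has size at most 4, so the width is 4 − 1 = 3 and tw(G) ≤ 3. Conversely, {1, 3, 5, 7} is a clique of size 4, and the vertices of any clique must share a bag in every tree decomposition; so some bag has ≥ 4 vertices and tw(G) ≥ 3. The upper and lower bounds meet at 3, so that is the treewidth.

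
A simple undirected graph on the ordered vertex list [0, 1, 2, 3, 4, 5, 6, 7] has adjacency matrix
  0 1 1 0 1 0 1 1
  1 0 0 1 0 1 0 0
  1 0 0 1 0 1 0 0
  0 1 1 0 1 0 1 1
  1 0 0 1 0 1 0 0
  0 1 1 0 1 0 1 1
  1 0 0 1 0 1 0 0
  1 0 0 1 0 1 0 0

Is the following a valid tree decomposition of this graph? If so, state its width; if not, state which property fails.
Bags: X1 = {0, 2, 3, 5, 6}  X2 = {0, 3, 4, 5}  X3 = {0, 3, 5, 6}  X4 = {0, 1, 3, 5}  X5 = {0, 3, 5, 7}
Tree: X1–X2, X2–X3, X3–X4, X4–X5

A tree decomposition must satisfy three properties: every vertex lies in some bag; for every edge, both endpoints lie together in some bag; and for every vertex, the bags containing it form a connected subtree. Here bags containing vertex 6 are not connected in the tree, so the decomposition is invalid.

No — bags containing vertex 6 are not connected in the tree.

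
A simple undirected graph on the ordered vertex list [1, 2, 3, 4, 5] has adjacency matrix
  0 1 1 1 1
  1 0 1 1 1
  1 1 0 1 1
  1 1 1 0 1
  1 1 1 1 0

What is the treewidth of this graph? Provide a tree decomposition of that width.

Treewidth 4.
One optimal decomposition is:
Bags: B1 = {1, 2, 3, 4, 5}
Tree: (single bag)

With just one bag of size 5, the width is 5 − 1 = 4, so tw(G) ≤ 4. Conversely, {1, 2, 3, 4, 5} is a clique of size 5, and the vertices of any clique must share a bag in every tree decomposition; so some bag has ≥ 5 vertices and tw(G) ≥ 4. Hence tw(G) = 4 exactly.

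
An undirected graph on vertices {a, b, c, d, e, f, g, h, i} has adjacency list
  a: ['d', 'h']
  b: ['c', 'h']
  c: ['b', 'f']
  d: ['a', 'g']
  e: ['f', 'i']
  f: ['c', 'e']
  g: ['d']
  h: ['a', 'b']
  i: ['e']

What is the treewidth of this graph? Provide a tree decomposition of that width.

Treewidth 1.
One optimal decomposition is:
Bags: B1 = {d, g}  B2 = {a, d}  B3 = {a, h}  B4 = {b, h}  B5 = {b, c}  B6 = {c, f}  B7 = {e, f}  B8 = {e, i}
Tree: B1–B2, B2–B3, B3–B4, B4–B5, B5–B6, B6–B7, B7–B8

The largest bag has 2 vertices, giving width 1; this decomposition certifies tw(G) ≤ 1. Since G has at least one edge (e.g. g–d), it is not an edgeless graph, so tw(G) ≥ 1. Therefore the treewidth is 1.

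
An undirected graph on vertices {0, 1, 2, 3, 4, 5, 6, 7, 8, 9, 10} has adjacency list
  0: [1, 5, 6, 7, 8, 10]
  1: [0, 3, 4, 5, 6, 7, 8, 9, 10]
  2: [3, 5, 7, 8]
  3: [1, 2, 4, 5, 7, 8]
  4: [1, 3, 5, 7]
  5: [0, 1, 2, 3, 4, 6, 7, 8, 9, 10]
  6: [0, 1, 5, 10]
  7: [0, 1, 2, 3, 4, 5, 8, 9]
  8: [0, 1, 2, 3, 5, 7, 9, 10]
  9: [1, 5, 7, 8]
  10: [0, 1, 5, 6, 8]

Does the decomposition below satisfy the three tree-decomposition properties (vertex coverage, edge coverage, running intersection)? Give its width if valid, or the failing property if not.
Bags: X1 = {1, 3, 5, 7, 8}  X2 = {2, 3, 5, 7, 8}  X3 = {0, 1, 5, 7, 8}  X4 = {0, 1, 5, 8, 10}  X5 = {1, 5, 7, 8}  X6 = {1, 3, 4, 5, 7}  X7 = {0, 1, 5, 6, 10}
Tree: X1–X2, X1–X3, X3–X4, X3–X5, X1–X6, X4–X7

A tree decomposition must satisfy three properties: every vertex lies in some bag; for every edge, both endpoints lie together in some bag; and for every vertex, the bags containing it form a connected subtree. Here vertex 9 appears in no bag, so the decomposition is invalid.

No — vertex 9 appears in no bag.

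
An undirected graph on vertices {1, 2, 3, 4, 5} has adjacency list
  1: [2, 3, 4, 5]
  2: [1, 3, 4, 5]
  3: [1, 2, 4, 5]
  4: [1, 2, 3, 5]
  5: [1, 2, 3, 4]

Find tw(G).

A width-4 tree decomposition is:
Bags: B1 = {1, 2, 3, 4, 5}
Tree: (single bag)
With just one bag of size 5, the width is 5 − 1 = 4, so tw(G) ≤ 4. On the other hand G contains the 5-clique {1, 2, 3, 4, 5}. A clique must lie in a single bag of any decomposition, so no decomposition can have width below 4. Combining the bounds, tw(G) = 4.

4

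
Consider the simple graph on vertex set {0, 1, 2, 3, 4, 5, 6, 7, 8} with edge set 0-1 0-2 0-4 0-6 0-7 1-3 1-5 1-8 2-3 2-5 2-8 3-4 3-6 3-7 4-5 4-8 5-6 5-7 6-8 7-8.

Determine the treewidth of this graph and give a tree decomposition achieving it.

Treewidth 4.
One such decomposition:
Bags: B1 = {0, 3, 4, 5, 8}  B2 = {0, 3, 5, 6, 8}  B3 = {0, 1, 3, 5, 8}  B4 = {0, 3, 5, 7, 8}  B5 = {0, 2, 3, 5, 8}
Tree: B1–B2, B2–B3, B3–B4, B4–B5

The largest bag has 5 vertices, giving width 4; this decomposition certifies tw(G) ≤ 4. For the lower bound: the 5 vertex sets {3,4}, {6,8}, {0,1}, {5}, {7} are disjoint, each induces a connected subgraph, and every pair is joined by at least one edge of G. Contracting each set to a single vertex therefore yields K_{5} as a minor, and since treewidth is minor-monotone, tw(G) ≥ tw(K_{5}) = 4. Therefore the treewidth is 4.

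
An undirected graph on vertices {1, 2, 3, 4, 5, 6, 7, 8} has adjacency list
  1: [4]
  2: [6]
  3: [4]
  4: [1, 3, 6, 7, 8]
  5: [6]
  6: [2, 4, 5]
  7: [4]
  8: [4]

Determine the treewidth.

1

A width-1 tree decomposition is:
Bags: B1 = {3, 4}  B2 = {1, 4}  B3 = {4, 7}  B4 = {4, 8}  B5 = {4, 6}  B6 = {2, 6}  B7 = {5, 6}
Tree: B1–B2, B2–B3, B3–B4, B3–B5, B5–B6, B6–B7
The largest bag has 2 vertices, giving width 1; this decomposition certifies tw(G) ≤ 1. Since G has at least one edge (e.g. 4–3), it is not an edgeless graph, so tw(G) ≥ 1. Hence tw(G) = 1 exactly.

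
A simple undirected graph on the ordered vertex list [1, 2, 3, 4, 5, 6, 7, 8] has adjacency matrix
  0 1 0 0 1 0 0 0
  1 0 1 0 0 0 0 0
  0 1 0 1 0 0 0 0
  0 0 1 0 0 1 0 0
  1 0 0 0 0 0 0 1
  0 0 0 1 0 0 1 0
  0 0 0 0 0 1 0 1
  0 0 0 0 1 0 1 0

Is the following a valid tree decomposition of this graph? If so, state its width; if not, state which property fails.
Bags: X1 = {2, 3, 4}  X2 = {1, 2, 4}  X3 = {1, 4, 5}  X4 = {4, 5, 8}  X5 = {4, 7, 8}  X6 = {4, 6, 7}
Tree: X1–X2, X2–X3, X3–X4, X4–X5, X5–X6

Yes; width 2.

Vertex coverage: the bags together contain {1, 2, 3, 4, 5, 6, 7, 8}, the full vertex set. Edge coverage: each edge of G has both endpoints in at least one bag. Running intersection: for every vertex, the bags containing it form a connected subtree. All three properties hold, so this is a valid tree decomposition of width max|bag| − 1 = 2, and hence tw(G) ≤ 2.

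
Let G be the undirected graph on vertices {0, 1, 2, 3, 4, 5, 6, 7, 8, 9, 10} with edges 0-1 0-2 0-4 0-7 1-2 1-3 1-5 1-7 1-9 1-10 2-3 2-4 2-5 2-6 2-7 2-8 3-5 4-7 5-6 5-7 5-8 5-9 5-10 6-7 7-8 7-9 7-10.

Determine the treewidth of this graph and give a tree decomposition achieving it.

Each bag holds 4 vertices, so the decomposition has width 3, which upper-bounds the treewidth. For the lower bound, the 4 vertices {1, 2, 3, 5} are pairwise adjacent, and any tree decomposition puts a clique entirely inside one bag — forcing width ≥ 3. The upper and lower bounds meet at 3, so that is the treewidth.

Treewidth 3.
One optimal decomposition is:
Bags: B1 = {1, 2, 3, 5}  B2 = {1, 2, 5, 7}  B3 = {1, 5, 7, 10}  B4 = {2, 5, 6, 7}  B5 = {0, 1, 2, 7}  B6 = {1, 5, 7, 9}  B7 = {0, 2, 4, 7}  B8 = {2, 5, 7, 8}
Tree: B1–B2, B2–B3, B2–B4, B2–B5, B3–B6, B5–B7, B4–B8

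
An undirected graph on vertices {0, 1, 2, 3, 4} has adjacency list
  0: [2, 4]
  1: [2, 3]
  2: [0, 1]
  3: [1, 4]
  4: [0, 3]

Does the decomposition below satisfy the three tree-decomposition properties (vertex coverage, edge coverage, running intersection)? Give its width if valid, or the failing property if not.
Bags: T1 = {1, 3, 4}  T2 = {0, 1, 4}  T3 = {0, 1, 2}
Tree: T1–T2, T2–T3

Checking the three conditions: (i) the bags cover all of {0, 1, 2, 3, 4}; (ii) for each edge, some bag contains both endpoints; (iii) the bags containing any fixed vertex form a subtree. All hold, so the decomposition is valid with width 3 − 1 = 2.

Yes; width 2.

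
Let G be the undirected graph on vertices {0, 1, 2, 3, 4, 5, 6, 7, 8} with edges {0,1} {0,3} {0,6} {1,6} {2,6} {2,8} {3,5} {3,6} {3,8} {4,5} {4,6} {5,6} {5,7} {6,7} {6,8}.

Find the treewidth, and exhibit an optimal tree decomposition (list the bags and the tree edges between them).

The largest bag has 3 vertices, giving width 2; this decomposition certifies tw(G) ≤ 2. For the lower bound, the 3 vertices {0, 1, 6} are pairwise adjacent, and any tree decomposition puts a clique entirely inside one bag — forcing width ≥ 2. Hence tw(G) = 2 exactly.

Treewidth 2.
Bags: B1 = {3, 5, 6}  B2 = {4, 5, 6}  B3 = {5, 6, 7}  B4 = {3, 6, 8}  B5 = {2, 6, 8}  B6 = {0, 3, 6}  B7 = {0, 1, 6}
Tree: B1–B2, B1–B3, B1–B4, B4–B5, B4–B6, B6–B7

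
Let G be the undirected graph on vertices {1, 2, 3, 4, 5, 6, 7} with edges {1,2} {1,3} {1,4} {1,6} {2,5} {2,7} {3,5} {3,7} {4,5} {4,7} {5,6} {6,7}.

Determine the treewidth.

A width-3 tree decomposition is:
Bags: B1 = {1, 2, 5, 7}  B2 = {1, 5, 6, 7}  B3 = {1, 4, 5, 7}  B4 = {1, 3, 5, 7}
Tree: B1–B2, B2–B3, B3–B4
The largest bag has 4 vertices, giving width 3; this decomposition certifies tw(G) ≤ 3. For the lower bound: the 4 vertex sets {1,2}, {5,6}, {7}, {4} are disjoint, each induces a connected subgraph, and every pair is joined by at least one edge of G. Contracting each set to a single vertex therefore yields K_{4} as a minor, and since treewidth is minor-monotone, tw(G) ≥ tw(K_{4}) = 3. Combining the bounds, tw(G) = 3.

3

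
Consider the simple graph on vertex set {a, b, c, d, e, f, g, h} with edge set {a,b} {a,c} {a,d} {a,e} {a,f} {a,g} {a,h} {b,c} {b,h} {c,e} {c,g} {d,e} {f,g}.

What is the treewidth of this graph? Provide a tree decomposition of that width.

Each bag holds 3 vertices, so the decomposition has width 2, which upper-bounds the treewidth. For the lower bound, the 3 vertices {a, d, e} are pairwise adjacent, and any tree decomposition puts a clique entirely inside one bag — forcing width ≥ 2. Combining the bounds, tw(G) = 2.

Treewidth 2.
One such decomposition:
Bags: B1 = {a, b, c}  B2 = {a, c, g}  B3 = {a, b, h}  B4 = {a, c, e}  B5 = {a, f, g}  B6 = {a, d, e}
Tree: B1–B2, B1–B3, B1–B4, B2–B5, B4–B6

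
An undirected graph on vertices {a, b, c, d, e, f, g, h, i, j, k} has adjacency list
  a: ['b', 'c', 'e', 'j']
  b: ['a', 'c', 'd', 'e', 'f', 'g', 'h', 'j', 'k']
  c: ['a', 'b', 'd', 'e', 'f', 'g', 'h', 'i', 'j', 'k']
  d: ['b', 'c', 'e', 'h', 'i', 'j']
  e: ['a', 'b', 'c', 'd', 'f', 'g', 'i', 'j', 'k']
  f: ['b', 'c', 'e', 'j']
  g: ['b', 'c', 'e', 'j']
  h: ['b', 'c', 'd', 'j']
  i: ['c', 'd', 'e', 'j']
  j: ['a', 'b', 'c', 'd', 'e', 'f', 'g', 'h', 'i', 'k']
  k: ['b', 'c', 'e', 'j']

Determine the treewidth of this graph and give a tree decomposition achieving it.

Treewidth 4.
One such decomposition:
Bags: B1 = {b, c, d, e, j}  B2 = {c, d, e, i, j}  B3 = {b, c, e, f, j}  B4 = {b, c, e, g, j}  B5 = {a, b, c, e, j}  B6 = {b, c, e, j, k}  B7 = {b, c, d, h, j}
Tree: B1–B2, B1–B3, B3–B4, B1–B5, B1–B6, B1–B7

The largest bag has 5 vertices, giving width 4; this decomposition certifies tw(G) ≤ 4. Conversely, {b, c, d, e, j} is a clique of size 5, and the vertices of any clique must share a bag in every tree decomposition; so some bag has ≥ 5 vertices and tw(G) ≥ 4. Hence tw(G) = 4 exactly.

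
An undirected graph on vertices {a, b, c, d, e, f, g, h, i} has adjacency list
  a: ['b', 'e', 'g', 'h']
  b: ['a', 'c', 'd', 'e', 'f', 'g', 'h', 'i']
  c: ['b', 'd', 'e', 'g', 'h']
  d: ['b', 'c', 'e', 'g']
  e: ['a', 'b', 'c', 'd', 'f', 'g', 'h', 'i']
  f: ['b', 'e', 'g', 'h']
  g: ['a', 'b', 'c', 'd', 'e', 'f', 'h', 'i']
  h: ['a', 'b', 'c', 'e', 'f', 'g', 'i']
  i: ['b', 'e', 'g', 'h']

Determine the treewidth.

4

A width-4 tree decomposition is:
Bags: B1 = {a, b, e, g, h}  B2 = {b, c, e, g, h}  B3 = {b, c, d, e, g}  B4 = {b, e, f, g, h}  B5 = {b, e, g, h, i}
Tree: B1–B2, B2–B3, B1–B4, B1–B5
Each bag holds 5 vertices, so the decomposition has width 4, which upper-bounds the treewidth. For the lower bound, the 5 vertices {b, c, d, e, g} are pairwise adjacent, and any tree decomposition puts a clique entirely inside one bag — forcing width ≥ 4. Therefore the treewidth is 4.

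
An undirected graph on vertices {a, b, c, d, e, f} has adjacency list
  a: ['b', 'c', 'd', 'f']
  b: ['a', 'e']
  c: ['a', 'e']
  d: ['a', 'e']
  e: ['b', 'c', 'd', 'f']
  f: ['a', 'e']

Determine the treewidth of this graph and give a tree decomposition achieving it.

Treewidth 2.
Bags: B1 = {a, e, f}  B2 = {a, d, e}  B3 = {a, b, e}  B4 = {a, c, e}
Tree: B1–B2, B2–B3, B3–B4

Every bag has size at most 3, so the width is 3 − 1 = 2 and tw(G) ≤ 2. The edges f–e–d–a–f form a cycle, so G is not a tree and its treewidth is at least 2. Hence tw(G) = 2 exactly.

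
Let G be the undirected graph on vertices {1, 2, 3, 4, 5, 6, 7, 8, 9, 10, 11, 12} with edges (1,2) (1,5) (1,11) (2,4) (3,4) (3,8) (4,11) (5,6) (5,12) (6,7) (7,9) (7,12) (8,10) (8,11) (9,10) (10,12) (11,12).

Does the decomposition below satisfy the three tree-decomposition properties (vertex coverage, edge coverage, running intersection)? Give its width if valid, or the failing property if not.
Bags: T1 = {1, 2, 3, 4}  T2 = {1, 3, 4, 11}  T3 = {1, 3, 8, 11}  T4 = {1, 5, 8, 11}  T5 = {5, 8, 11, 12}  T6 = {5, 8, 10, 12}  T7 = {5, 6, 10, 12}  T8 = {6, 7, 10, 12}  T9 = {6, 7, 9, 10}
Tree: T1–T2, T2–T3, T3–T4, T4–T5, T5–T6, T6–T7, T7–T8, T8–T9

Yes; width 3.

Every vertex of G appears in some bag (union = {1, 2, 3, 4, 5, 6, 7, 8, 9, 10, 11, 12}); every edge is covered by a bag; and for each vertex v the set of bags containing v is connected in the bag tree. The decomposition is therefore valid. The largest bag has 4 vertices, so the width is 3.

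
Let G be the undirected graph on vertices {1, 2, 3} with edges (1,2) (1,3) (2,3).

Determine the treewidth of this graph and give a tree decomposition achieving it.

A single bag containing all 3 vertices is trivially a valid decomposition of width 2. On the other hand G contains the 3-clique {1, 2, 3}. A clique must lie in a single bag of any decomposition, so no decomposition can have width below 2. Therefore the treewidth is 2.

Treewidth 2.
One optimal decomposition is:
Bags: B1 = {1, 2, 3}
Tree: (single bag)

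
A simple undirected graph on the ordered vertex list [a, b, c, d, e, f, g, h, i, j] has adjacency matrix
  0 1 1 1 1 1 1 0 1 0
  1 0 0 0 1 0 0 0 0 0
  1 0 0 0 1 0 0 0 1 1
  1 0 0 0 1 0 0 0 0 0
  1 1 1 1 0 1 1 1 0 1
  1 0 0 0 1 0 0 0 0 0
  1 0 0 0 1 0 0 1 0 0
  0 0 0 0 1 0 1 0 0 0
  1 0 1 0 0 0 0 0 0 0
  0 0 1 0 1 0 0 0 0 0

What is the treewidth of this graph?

2

A width-2 tree decomposition is:
Bags: B1 = {a, c, e}  B2 = {a, d, e}  B3 = {a, e, f}  B4 = {a, e, g}  B5 = {a, b, e}  B6 = {c, e, j}  B7 = {e, g, h}  B8 = {a, c, i}
Tree: B1–B2, B2–B3, B3–B4, B2–B5, B1–B6, B4–B7, B1–B8
Each bag holds 3 vertices, so the decomposition has width 2, which upper-bounds the treewidth. For the lower bound, the 3 vertices {c, e, j} are pairwise adjacent, and any tree decomposition puts a clique entirely inside one bag — forcing width ≥ 2. Hence tw(G) = 2 exactly.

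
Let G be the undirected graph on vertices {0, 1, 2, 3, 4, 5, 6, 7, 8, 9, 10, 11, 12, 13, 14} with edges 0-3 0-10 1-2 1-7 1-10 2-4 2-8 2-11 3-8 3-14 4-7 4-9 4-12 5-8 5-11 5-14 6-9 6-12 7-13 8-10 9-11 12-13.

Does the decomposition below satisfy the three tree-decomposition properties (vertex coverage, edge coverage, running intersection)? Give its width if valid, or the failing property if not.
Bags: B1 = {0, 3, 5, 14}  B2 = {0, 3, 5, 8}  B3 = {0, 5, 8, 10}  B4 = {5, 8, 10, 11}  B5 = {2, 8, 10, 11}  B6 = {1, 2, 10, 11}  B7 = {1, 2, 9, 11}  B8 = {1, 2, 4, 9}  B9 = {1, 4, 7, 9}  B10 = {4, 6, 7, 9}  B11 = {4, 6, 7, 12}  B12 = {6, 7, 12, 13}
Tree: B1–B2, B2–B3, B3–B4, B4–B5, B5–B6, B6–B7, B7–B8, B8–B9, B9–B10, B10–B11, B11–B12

Vertex coverage: the bags together contain {0, 1, 2, 3, 4, 5, 6, 7, 8, 9, 10, 11, 12, 13, 14}, the full vertex set. Edge coverage: each edge of G has both endpoints in at least one bag. Running intersection: for every vertex, the bags containing it form a connected subtree. All three properties hold, so this is a valid tree decomposition of width max|bag| − 1 = 3, and hence tw(G) ≤ 3.

Yes; width 3.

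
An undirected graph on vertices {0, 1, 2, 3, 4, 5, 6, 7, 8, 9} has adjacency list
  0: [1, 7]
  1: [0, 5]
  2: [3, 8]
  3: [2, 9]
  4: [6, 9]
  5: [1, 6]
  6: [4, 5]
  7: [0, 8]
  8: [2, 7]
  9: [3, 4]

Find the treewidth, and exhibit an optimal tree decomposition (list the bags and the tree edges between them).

Treewidth 2.
One such decomposition:
Bags: B1 = {0, 7, 8}  B2 = {0, 2, 8}  B3 = {0, 2, 3}  B4 = {0, 3, 9}  B5 = {0, 4, 9}  B6 = {0, 4, 6}  B7 = {0, 5, 6}  B8 = {0, 1, 5}
Tree: B1–B2, B2–B3, B3–B4, B4–B5, B5–B6, B6–B7, B7–B8

The largest bag has 3 vertices, giving width 2; this decomposition certifies tw(G) ≤ 2. For the lower bound, G contains the cycle 0–7–8–2–3–9–4–6–5–1–0, so G is not a forest; only forests have treewidth ≤ 1, hence tw(G) ≥ 2. Hence tw(G) = 2 exactly.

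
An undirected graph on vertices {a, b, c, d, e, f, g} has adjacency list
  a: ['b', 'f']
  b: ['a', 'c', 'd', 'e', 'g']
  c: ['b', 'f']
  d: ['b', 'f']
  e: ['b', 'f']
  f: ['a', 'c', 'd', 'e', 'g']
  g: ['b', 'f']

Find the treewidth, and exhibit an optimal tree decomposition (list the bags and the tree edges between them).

Treewidth 2.
Bags: B1 = {a, b, f}  B2 = {b, f, g}  B3 = {b, d, f}  B4 = {b, e, f}  B5 = {b, c, f}
Tree: B1–B2, B2–B3, B3–B4, B4–B5

Every bag has size at most 3, so the width is 3 − 1 = 2 and tw(G) ≤ 2. The edges b–a–f–g–b form a cycle, so G is not a tree and its treewidth is at least 2. The upper and lower bounds meet at 2, so that is the treewidth.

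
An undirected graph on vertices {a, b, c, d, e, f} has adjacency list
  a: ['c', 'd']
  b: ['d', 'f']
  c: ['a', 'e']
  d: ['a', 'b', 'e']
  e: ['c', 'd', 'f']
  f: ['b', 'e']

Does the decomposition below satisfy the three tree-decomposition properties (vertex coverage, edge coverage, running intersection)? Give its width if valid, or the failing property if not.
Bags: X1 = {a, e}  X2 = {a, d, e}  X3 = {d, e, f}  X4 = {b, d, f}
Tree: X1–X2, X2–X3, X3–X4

A tree decomposition must satisfy three properties: every vertex lies in some bag; for every edge, both endpoints lie together in some bag; and for every vertex, the bags containing it form a connected subtree. Here vertex c appears in no bag, so the decomposition is invalid.

No — vertex c appears in no bag.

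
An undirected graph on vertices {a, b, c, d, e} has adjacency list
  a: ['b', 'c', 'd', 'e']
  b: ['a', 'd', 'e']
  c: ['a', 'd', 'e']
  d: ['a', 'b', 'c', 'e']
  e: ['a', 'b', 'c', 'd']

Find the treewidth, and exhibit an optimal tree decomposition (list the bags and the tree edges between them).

Treewidth 3.
Bags: B1 = {a, c, d, e}  B2 = {a, b, d, e}
Tree: B1–B2

The largest bag has 4 vertices, giving width 3; this decomposition certifies tw(G) ≤ 3. For the lower bound, the 4 vertices {a, c, d, e} are pairwise adjacent, and any tree decomposition puts a clique entirely inside one bag — forcing width ≥ 3. Combining the bounds, tw(G) = 3.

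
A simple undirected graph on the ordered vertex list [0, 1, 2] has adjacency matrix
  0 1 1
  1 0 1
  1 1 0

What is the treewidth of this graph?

2

A width-2 tree decomposition is:
Bags: B1 = {0, 1, 2}
Tree: (single bag)
With just one bag of size 3, the width is 3 − 1 = 2, so tw(G) ≤ 2. Conversely, {0, 1, 2} is a clique of size 3, and the vertices of any clique must share a bag in every tree decomposition; so some bag has ≥ 3 vertices and tw(G) ≥ 2. Combining the bounds, tw(G) = 2.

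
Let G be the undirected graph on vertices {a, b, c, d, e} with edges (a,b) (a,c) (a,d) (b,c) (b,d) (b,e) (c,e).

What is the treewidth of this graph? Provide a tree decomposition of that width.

Each bag holds 3 vertices, so the decomposition has width 2, which upper-bounds the treewidth. Conversely, {a, b, d} is a clique of size 3, and the vertices of any clique must share a bag in every tree decomposition; so some bag has ≥ 3 vertices and tw(G) ≥ 2. Therefore the treewidth is 2.

Treewidth 2.
Bags: B1 = {a, b, c}  B2 = {a, b, d}  B3 = {b, c, e}
Tree: B1–B2, B1–B3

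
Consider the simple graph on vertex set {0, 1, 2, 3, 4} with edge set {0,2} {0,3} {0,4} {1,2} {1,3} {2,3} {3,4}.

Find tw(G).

2

A width-2 tree decomposition is:
Bags: B1 = {0, 2, 3}  B2 = {0, 3, 4}  B3 = {1, 2, 3}
Tree: B1–B2, B1–B3
Each bag holds 3 vertices, so the decomposition has width 2, which upper-bounds the treewidth. Conversely, {0, 2, 3} is a clique of size 3, and the vertices of any clique must share a bag in every tree decomposition; so some bag has ≥ 3 vertices and tw(G) ≥ 2. The upper and lower bounds meet at 2, so that is the treewidth.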